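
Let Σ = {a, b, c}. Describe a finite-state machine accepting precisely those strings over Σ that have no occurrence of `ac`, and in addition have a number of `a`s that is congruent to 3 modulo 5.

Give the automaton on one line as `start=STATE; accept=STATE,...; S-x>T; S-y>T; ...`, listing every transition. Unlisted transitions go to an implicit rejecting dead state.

start=S0; accept=S5,S8; S0-a>S1; S0-b>S0; S0-c>S0; S1-a>S2; S1-b>S3; S1-c>S4; S2-a>S5; S2-b>S6; S2-c>S4; S3-a>S2; S3-b>S3; S3-c>S3; S4-a>S4; S4-b>S4; S4-c>S4; S5-a>S7; S5-b>S8; S5-c>S4; S6-a>S5; S6-b>S6; S6-c>S6; S7-a>S9; S7-b>S10; S7-c>S4; S8-a>S7; S8-b>S8; S8-c>S8; S9-a>S1; S9-b>S0; S9-c>S4; S10-a>S9; S10-b>S10; S10-c>S10

Run two small machines in parallel and take their product. The first has 3 states tracking partial matches of the forbidden pattern `ac`; the second has 5 states tracking the count of `a`s modulo 5. A product state is a pair (one from each), accepting exactly when both do. After merging equivalent states the machine shrinks.
With 11 states:
          a    b    c  
>  S0     S1   S0   S0 
   S1     S2   S3   S4 
   S2     S5   S6   S4 
   S3     S2   S3   S3 
   S4     S4   S4   S4 
 * S5     S7   S8   S4 
   S6     S5   S6   S6 
   S7     S9  S10   S4 
 * S8     S7   S8   S8 
   S9     S1   S0   S4 
   S10    S9  S10  S10 
(> = start, * = accepting)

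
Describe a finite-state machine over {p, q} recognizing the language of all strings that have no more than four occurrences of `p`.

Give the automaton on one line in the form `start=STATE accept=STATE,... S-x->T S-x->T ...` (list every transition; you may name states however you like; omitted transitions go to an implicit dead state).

Only the number of `p`s matters, and only up to 5. Make a chain s0 → s1 → s2 → s3 → s4 → s5 advanced by each `p` (with s5 absorbing); every other symbol self-loops. The accepting set is {s0, s1, s2, s3, s4}.
6 states suffice.
        p   q  
>* s0   s1  s0 
 * s1   s2  s1 
 * s2   s3  s2 
 * s3   s4  s3 
 * s4   s5  s4 
   s5   s5  s5 
(> = start, * = accepting)

start=s0 accept=s0,s1,s2,s3,s4 s0-p->s1 s0-q->s0 s1-p->s2 s1-q->s1 s2-p->s3 s2-q->s2 s3-p->s4 s3-q->s3 s4-p->s5 s4-q->s4 s5-p->s5 s5-q->s5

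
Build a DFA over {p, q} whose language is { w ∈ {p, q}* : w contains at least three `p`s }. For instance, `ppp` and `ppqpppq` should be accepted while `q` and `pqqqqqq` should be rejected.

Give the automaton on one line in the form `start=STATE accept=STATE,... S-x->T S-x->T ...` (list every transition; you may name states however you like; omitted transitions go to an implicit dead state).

Count `p`s, saturating at 4: states A through D mean 0 through 3 `p`s seen; E means more than 3. Each `p` increments (capped at E); other symbols loop. Accept from {D, E}.
5 states suffice.
       p  q 
>  A   B  A 
   B   C  B 
   C   D  C 
 * D   E  D 
 * E   E  E 
(> = start, * = accepting)

start=A accept=D,E A-p->B A-q->A B-p->C B-q->B C-p->D C-q->C D-p->E D-q->D E-p->E E-q->E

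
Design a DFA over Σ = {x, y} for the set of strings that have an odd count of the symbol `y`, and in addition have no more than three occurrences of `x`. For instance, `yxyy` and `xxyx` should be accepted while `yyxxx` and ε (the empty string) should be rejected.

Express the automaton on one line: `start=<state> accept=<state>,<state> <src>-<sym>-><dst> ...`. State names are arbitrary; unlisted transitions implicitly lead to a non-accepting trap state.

start=s0 accept=s2,s4,s6,s8 s0-x->s1 s0-y->s2 s1-x->s3 s1-y->s4 s2-x->s4 s2-y->s0 s3-x->s5 s3-y->s6 s4-x->s6 s4-y->s1 s5-x->s7 s5-y->s8 s6-x->s8 s6-y->s3 s7-x->s7 s7-y->s7 s8-x->s7 s8-y->s5

Run two small machines in parallel and take their product. One (2 states) tracks the count of `y`s modulo 2; the other (5 states) tracks the count of `x`s, saturating at 4. Each combined state is a pair, one component from each; accept when both components accept. Equivalent product states are then merged.
With 9 states:
        x   y  
>  s0   s1  s2 
   s1   s3  s4 
 * s2   s4  s0 
   s3   s5  s6 
 * s4   s6  s1 
   s5   s7  s8 
 * s6   s8  s3 
   s7   s7  s7 
 * s8   s7  s5 
(> = start, * = accepting)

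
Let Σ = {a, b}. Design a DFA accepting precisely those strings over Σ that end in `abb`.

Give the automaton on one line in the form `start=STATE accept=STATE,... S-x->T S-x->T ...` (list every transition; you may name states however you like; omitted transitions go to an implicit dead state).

Remember how much of `abb` the current input suffix matches. State s0 means no match yet; s1 means the last symbol is `a`; s2 means the last 2 symbols are `ab`; s3 means the last 3 symbols are `abb`. Only s3 accepts. On a mismatch, fall back to the longest proper suffix that is still a prefix of `abb`.
        a   b  
>  s0   s1  s0 
   s1   s1  s2 
   s2   s1  s3 
 * s3   s1  s0 
(> = start, * = accepting)

start=s0 accept=s3 s0-a->s1 s0-b->s0 s1-a->s1 s1-b->s2 s2-a->s1 s2-b->s3 s3-a->s1 s3-b->s0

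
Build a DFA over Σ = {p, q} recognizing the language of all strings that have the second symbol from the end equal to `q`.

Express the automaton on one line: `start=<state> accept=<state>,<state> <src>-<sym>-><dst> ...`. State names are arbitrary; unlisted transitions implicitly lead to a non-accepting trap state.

Because acceptance depends on a position counted from the end, the machine has to buffer the most recent 2 symbols. Make each state the string of the last up-to-2 symbols read; on input `x` shift the window left and append `x`. Accept when the buffered window has length 2 and begins with `q`.
With 7 states:
        p   q  
>  S0   S1  S2 
   S1   S3  S4 
   S2   S5  S6 
   S3   S3  S4 
   S4   S5  S6 
 * S5   S3  S4 
 * S6   S5  S6 
(> = start, * = accepting)

start=S0 accept=S5,S6 S0-p->S1 S0-q->S2 S1-p->S3 S1-q->S4 S2-p->S5 S2-q->S6 S3-p->S3 S3-q->S4 S4-p->S5 S4-q->S6 S5-p->S3 S5-q->S4 S6-p->S5 S6-q->S6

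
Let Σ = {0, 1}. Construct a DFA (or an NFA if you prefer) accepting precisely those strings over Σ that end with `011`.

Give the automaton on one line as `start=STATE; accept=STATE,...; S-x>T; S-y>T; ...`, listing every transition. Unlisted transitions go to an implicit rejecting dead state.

Remember how much of `011` the current input suffix matches. State s0 means no match yet; s1 means the last symbol is `0`; s2 means the last 2 symbols are `01`; s3 means the last 3 symbols are `011`. Only s3 accepts. On a mismatch, fall back to the longest proper suffix that is still a prefix of `011`.
A 4-state machine:
        0   1  
>  s0   s1  s0 
   s1   s1  s2 
   s2   s1  s3 
 * s3   s1  s0 
(> = start, * = accepting)

start=s0; accept=s3; s0-0>s1; s0-1>s0; s1-0>s1; s1-1>s2; s2-0>s1; s2-1>s3; s3-0>s1; s3-1>s0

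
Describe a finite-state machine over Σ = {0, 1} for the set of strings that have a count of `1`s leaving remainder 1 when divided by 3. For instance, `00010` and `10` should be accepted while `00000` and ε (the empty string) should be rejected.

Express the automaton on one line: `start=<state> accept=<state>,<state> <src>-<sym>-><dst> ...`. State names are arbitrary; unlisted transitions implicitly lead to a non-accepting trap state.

Keep the running count of `1`s modulo 3: each `1` advances along the cycle S0 → S1 → S2 → S0 while other symbols loop. Accept at S1.
With 3 states:
        0   1  
>  S0   S0  S1 
 * S1   S1  S2 
   S2   S2  S0 
(> = start, * = accepting)

start=S0 accept=S1 S0-0->S0 S0-1->S1 S1-0->S1 S1-1->S2 S2-0->S2 S2-1->S0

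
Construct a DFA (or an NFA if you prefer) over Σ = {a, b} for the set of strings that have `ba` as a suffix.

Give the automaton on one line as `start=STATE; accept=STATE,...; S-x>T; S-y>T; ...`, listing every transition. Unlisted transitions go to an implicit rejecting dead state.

start=q0; accept=q2; q0-a>q0; q0-b>q1; q1-a>q2; q1-b>q1; q2-a>q0; q2-b>q1

Remember how much of `ba` the current input suffix matches. State q0 means no match yet; q1 means the last symbol is `b`; q2 means the last 2 symbols are `ba`. Only q2 accepts. On a mismatch, fall back to the longest proper suffix that is still a prefix of `ba`.
A 3-state machine:
        a   b  
>  q0   q0  q1 
   q1   q2  q1 
 * q2   q0  q1 
(> = start, * = accepting)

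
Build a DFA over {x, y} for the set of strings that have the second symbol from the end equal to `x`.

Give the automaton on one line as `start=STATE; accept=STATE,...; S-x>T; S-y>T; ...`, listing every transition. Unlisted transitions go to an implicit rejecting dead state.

start=s0; accept=s3,s4; s0-x>s1; s0-y>s2; s1-x>s3; s1-y>s4; s2-x>s5; s2-y>s6; s3-x>s3; s3-y>s4; s4-x>s5; s4-y>s6; s5-x>s3; s5-y>s4; s6-x>s5; s6-y>s6

A DFA must remember the last 2 symbols (since which symbol is second-to-last isn't known until the input ends). Use one state per possible window of the last ≤2 symbols; accept from those whose window starts with `x`.
A 7-state machine:
        x   y  
>  s0   s1  s2 
   s1   s3  s4 
   s2   s5  s6 
 * s3   s3  s4 
 * s4   s5  s6 
   s5   s3  s4 
   s6   s5  s6 
(> = start, * = accepting)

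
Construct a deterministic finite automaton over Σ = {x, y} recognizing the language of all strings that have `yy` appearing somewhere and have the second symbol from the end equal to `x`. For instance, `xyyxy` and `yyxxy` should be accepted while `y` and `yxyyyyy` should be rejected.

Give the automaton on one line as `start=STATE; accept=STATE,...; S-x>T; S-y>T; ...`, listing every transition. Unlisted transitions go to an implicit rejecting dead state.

Build one automaton per condition and run them in lockstep. The first has 3 states tracking whether and how much of `yy` has been seen; the second has 7 states tracking the last 2 symbols read. A product state is a pair (one from each), accepting exactly when both do. After merging equivalent states the machine shrinks.
With 6 states:
       x  y 
>  A   A  B 
   B   A  C 
   C   D  C 
   D   E  F 
 * E   E  F 
 * F   D  C 
(> = start, * = accepting)

start=A; accept=E,F; A-x>A; A-y>B; B-x>A; B-y>C; C-x>D; C-y>C; D-x>E; D-y>F; E-x>E; E-y>F; F-x>D; F-y>C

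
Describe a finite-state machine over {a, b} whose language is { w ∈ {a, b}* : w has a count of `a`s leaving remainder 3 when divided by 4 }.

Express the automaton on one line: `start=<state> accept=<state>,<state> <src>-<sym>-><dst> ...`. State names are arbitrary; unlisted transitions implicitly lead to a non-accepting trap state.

start=S0 accept=S3 S0-a->S1 S0-b->S0 S1-a->S2 S1-b->S1 S2-a->S3 S2-b->S2 S3-a->S0 S3-b->S3

The only thing that matters is how many `a`s have appeared, reduced mod 4. Use one state per residue: S0 for 0, …, S3 for 3. Reading `a` moves to the next residue; anything else stays put. S3 is accepting.
4 states suffice.
        a   b  
>  S0   S1  S0 
   S1   S2  S1 
   S2   S3  S2 
 * S3   S0  S3 
(> = start, * = accepting)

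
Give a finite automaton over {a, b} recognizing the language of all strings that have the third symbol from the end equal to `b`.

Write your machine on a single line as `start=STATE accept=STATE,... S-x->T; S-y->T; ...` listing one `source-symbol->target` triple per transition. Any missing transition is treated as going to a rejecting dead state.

Because acceptance depends on a position counted from the end, the machine has to buffer the most recent 3 symbols. Make each state the string of the last up-to-3 symbols read; on input `x` shift the window left and append `x`. Accept when the buffered window has length 3 and begins with `b`.
          a    b  
>  s0     s1   s2 
   s1     s3   s4 
   s2     s5   s6 
   s3     s7   s8 
   s4     s9  s10 
   s5    s11  s12 
   s6    s13  s14 
   s7     s7   s8 
   s8     s9  s10 
   s9    s11  s12 
   s10   s13  s14 
 * s11    s7   s8 
 * s12    s9  s10 
 * s13   s11  s12 
 * s14   s13  s14 
(> = start, * = accepting)

start=s0; accept=s11,s12,s13,s14; s0-a->s1; s0-b->s2; s1-a->s3; s1-b->s4; s2-a->s5; s2-b->s6; s3-a->s7; s3-b->s8; s4-a->s9; s4-b->s10; s5-a->s11; s5-b->s12; s6-a->s13; s6-b->s14; s7-a->s7; s7-b->s8; s8-a->s9; s8-b->s10; s9-a->s11; s9-b->s12; s10-a->s13; s10-b->s14; s11-a->s7; s11-b->s8; s12-a->s9; s12-b->s10; s13-a->s11; s13-b->s12; s14-a->s13; s14-b->s14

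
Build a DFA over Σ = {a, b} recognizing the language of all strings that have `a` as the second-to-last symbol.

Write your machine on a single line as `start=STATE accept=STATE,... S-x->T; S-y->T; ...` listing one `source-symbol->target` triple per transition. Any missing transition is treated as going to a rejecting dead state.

start=s0; accept=s3,s4; s0-a->s1; s0-b->s2; s1-a->s3; s1-b->s4; s2-a->s5; s2-b->s6; s3-a->s3; s3-b->s4; s4-a->s5; s4-b->s6; s5-a->s3; s5-b->s4; s6-a->s5; s6-b->s6

A DFA must remember the last 2 symbols (since which symbol is second-to-last isn't known until the input ends). Use one state per possible window of the last ≤2 symbols; accept from those whose window starts with `a`.
With 7 states:
        a   b  
>  s0   s1  s2 
   s1   s3  s4 
   s2   s5  s6 
 * s3   s3  s4 
 * s4   s5  s6 
   s5   s3  s4 
   s6   s5  s6 
(> = start, * = accepting)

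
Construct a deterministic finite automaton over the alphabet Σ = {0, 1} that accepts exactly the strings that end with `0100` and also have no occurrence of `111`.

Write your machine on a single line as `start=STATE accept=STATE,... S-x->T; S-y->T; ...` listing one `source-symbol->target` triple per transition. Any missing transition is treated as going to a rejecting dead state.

Run two small machines in parallel and take their product. The first has 5 states tracking how much of the suffix `0100` has currently been matched; the second has 4 states tracking partial matches of the forbidden pattern `111`. A product state is a pair (one from each), accepting exactly when both do. Equivalent product states are then merged.
8 states suffice.
        0   1  
>  q0   q1  q2 
   q1   q1  q3 
   q2   q1  q4 
   q3   q5  q4 
   q4   q1  q6 
   q5   q7  q3 
   q6   q6  q6 
 * q7   q1  q3 
(> = start, * = accepting)

start=q0; accept=q7; q0-0->q1; q0-1->q2; q1-0->q1; q1-1->q3; q2-0->q1; q2-1->q4; q3-0->q5; q3-1->q4; q4-0->q1; q4-1->q6; q5-0->q7; q5-1->q3; q6-0->q6; q6-1->q6; q7-0->q1; q7-1->q3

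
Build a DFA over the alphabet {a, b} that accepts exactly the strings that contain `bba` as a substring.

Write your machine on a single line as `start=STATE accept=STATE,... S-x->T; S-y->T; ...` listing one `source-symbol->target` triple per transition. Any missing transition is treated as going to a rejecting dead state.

start=q0; accept=q3; q0-a->q0; q0-b->q1; q1-a->q0; q1-b->q2; q2-a->q3; q2-b->q2; q3-a->q3; q3-b->q3

States q0..q2 record the length of the longest prefix of `bba` that matches the current input suffix. Reaching q3 means `bba` has been seen, and we stay there forever. Accept from q3.
A 4-state machine:
        a   b  
>  q0   q0  q1 
   q1   q0  q2 
   q2   q3  q2 
 * q3   q3  q3 
(> = start, * = accepting)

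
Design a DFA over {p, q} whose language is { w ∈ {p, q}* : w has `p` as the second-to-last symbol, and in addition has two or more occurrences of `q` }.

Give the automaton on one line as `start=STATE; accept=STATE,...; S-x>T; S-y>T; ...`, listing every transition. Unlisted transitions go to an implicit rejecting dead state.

Build one automaton per condition and run them in lockstep. One (7 states) tracks the last 2 symbols read; the other (4 states) tracks the count of `q`s, saturating at 3. Each combined state is a pair, one component from each; accept when both components accept.
A 15-state machine:
          p    q  
>  s0     s1   s2 
   s1     s3   s4 
   s2     s5   s6 
   s3     s3   s4 
   s4     s5   s6 
   s5     s7   s8 
   s6     s9  s10 
   s7     s7   s8 
 * s8     s9  s10 
   s9    s11  s12 
   s10   s13  s10 
 * s11   s11  s12 
 * s12   s13  s10 
   s13   s14  s12 
 * s14   s14  s12 
(> = start, * = accepting)

start=s0; accept=s8,s11,s12,s14; s0-p>s1; s0-q>s2; s1-p>s3; s1-q>s4; s2-p>s5; s2-q>s6; s3-p>s3; s3-q>s4; s4-p>s5; s4-q>s6; s5-p>s7; s5-q>s8; s6-p>s9; s6-q>s10; s7-p>s7; s7-q>s8; s8-p>s9; s8-q>s10; s9-p>s11; s9-q>s12; s10-p>s13; s10-q>s10; s11-p>s11; s11-q>s12; s12-p>s13; s12-q>s10; s13-p>s14; s13-q>s12; s14-p>s14; s14-q>s12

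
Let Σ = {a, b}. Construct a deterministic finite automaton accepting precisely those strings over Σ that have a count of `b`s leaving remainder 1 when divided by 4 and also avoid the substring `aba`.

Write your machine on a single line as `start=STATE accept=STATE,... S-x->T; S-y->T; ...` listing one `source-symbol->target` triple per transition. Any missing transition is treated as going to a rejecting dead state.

start=q0; accept=q2,q3,q4; q0-a->q1; q0-b->q2; q1-a->q1; q1-b->q3; q2-a->q4; q2-b->q5; q3-a->q6; q3-b->q5; q4-a->q4; q4-b->q7; q5-a->q8; q5-b->q9; q6-a->q6; q6-b->q6; q7-a->q6; q7-b->q9; q8-a->q8; q8-b->q10; q9-a->q11; q9-b->q0; q10-a->q6; q10-b->q0; q11-a->q11; q11-b->q12; q12-a->q6; q12-b->q2

Handle the two conditions separately and then intersect. One (4 states) tracks the count of `b`s modulo 4; the other (4 states) tracks partial matches of the forbidden pattern `aba`. Each combined state is a pair, one component from each; accept when both components accept. After merging equivalent states the machine shrinks.
With 13 states:
          a    b  
>  q0     q1   q2 
   q1     q1   q3 
 * q2     q4   q5 
 * q3     q6   q5 
 * q4     q4   q7 
   q5     q8   q9 
   q6     q6   q6 
   q7     q6   q9 
   q8     q8  q10 
   q9    q11   q0 
   q10    q6   q0 
   q11   q11  q12 
   q12    q6   q2 
(> = start, * = accepting)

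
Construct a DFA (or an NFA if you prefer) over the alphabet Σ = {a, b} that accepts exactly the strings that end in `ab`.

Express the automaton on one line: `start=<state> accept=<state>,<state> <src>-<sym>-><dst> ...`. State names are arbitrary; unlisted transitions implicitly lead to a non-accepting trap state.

Let each state record the length of the longest suffix of the input read so far that is also a prefix of `ab`. S1 means the last symbol is `a`; S2 means the last 2 symbols are `ab`. Accept only at S2, where the string currently ends in `ab`.
With 3 states:
        a   b  
>  S0   S1  S0 
   S1   S1  S2 
 * S2   S1  S0 
(> = start, * = accepting)

start=S0 accept=S2 S0-a->S1 S0-b->S0 S1-a->S1 S1-b->S2 S2-a->S1 S2-b->S0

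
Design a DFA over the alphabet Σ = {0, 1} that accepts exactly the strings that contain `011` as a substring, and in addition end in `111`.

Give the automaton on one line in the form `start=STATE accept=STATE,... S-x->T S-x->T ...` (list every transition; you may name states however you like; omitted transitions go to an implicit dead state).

Build one automaton per condition and run them in lockstep. One (4 states) tracks whether and how much of `011` has been seen; the other (4 states) tracks how much of the suffix `111` has currently been matched. Each combined state is a pair, one component from each; accept when both components accept. Equivalent product states are then merged.
5 states suffice.
        0   1  
>  q0   q1  q0 
   q1   q1  q2 
   q2   q1  q3 
   q3   q1  q4 
 * q4   q1  q4 
(> = start, * = accepting)

start=q0 accept=q4 q0-0->q1 q0-1->q0 q1-0->q1 q1-1->q2 q2-0->q1 q2-1->q3 q3-0->q1 q3-1->q4 q4-0->q1 q4-1->q4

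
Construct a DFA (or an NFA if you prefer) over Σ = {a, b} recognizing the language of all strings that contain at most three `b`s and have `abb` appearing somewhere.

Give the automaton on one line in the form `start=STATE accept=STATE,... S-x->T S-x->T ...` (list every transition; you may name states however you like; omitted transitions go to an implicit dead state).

start=q0 accept=q6,q10 q0-a->q1 q0-b->q2 q1-a->q1 q1-b->q3 q2-a->q4 q2-b->q5 q3-a->q4 q3-b->q6 q4-a->q4 q4-b->q7 q5-a->q8 q5-b->q9 q6-a->q6 q6-b->q10 q7-a->q8 q7-b->q10 q8-a->q8 q8-b->q11 q9-a->q12 q9-b->q13 q10-a->q10 q10-b->q14 q11-a->q12 q11-b->q14 q12-a->q12 q12-b->q15 q13-a->q16 q13-b->q13 q14-a->q14 q14-b->q14 q15-a->q16 q15-b->q14 q16-a->q16 q16-b->q15

Build one automaton per condition and run them in lockstep. One (5 states) tracks the count of `b`s, saturating at 4; the other (4 states) tracks whether and how much of `abb` has been seen. Each combined state is a pair, one component from each; accept when both components accept.
A 17-state machine:
          a    b  
>  q0     q1   q2 
   q1     q1   q3 
   q2     q4   q5 
   q3     q4   q6 
   q4     q4   q7 
   q5     q8   q9 
 * q6     q6  q10 
   q7     q8  q10 
   q8     q8  q11 
   q9    q12  q13 
 * q10   q10  q14 
   q11   q12  q14 
   q12   q12  q15 
   q13   q16  q13 
   q14   q14  q14 
   q15   q16  q14 
   q16   q16  q15 
(> = start, * = accepting)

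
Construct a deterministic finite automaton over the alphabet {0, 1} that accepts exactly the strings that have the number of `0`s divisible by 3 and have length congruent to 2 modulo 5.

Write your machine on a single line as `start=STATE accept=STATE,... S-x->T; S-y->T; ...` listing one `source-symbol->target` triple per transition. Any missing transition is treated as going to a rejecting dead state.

start=q0; accept=q5; q0-0->q1; q0-1->q2; q1-0->q3; q1-1->q4; q2-0->q4; q2-1->q5; q3-0->q6; q3-1->q7; q4-0->q7; q4-1->q8; q5-0->q8; q5-1->q6; q6-0->q9; q6-1->q10; q7-0->q10; q7-1->q11; q8-0->q11; q8-1->q9; q9-0->q12; q9-1->q13; q10-0->q13; q10-1->q0; q11-0->q0; q11-1->q12; q12-0->q2; q12-1->q14; q13-0->q14; q13-1->q1; q14-0->q5; q14-1->q3

Handle the two conditions separately and then intersect. One (3 states) tracks the count of `0`s modulo 3; the other (5 states) tracks the input length modulo 5. Each combined state is a pair, one component from each; accept when both components accept.
          0    1  
>  q0     q1   q2 
   q1     q3   q4 
   q2     q4   q5 
   q3     q6   q7 
   q4     q7   q8 
 * q5     q8   q6 
   q6     q9  q10 
   q7    q10  q11 
   q8    q11   q9 
   q9    q12  q13 
   q10   q13   q0 
   q11    q0  q12 
   q12    q2  q14 
   q13   q14   q1 
   q14    q5   q3 
(> = start, * = accepting)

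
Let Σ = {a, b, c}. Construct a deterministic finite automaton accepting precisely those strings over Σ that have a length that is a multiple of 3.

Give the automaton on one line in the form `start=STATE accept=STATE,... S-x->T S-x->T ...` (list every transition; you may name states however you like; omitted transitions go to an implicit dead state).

start=q0 accept=q0 q0-a->q1 q0-b->q1 q0-c->q1 q1-a->q2 q1-b->q2 q1-c->q2 q2-a->q0 q2-b->q0 q2-c->q0

Only the length mod 3 matters, so use a 3-cycle: from any state, every input symbol moves to the next state, wrapping q2 back to q0. Mark q0 accepting.
3 states suffice.
        a   b   c  
>* q0   q1  q1  q1 
   q1   q2  q2  q2 
   q2   q0  q0  q0 
(> = start, * = accepting)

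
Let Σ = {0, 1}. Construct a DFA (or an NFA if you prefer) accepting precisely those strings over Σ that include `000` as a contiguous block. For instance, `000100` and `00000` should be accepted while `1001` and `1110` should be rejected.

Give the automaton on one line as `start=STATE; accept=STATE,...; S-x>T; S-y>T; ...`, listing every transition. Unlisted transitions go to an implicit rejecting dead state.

start=s0; accept=s3; s0-0>s1; s0-1>s0; s1-0>s2; s1-1>s0; s2-0>s3; s2-1>s0; s3-0>s3; s3-1>s3

Track how much of `000` has been matched so far: state s0 is no progress, s3 is the absorbing accept state reached once `000` has occurred. Intermediate states record partial matches; on a mismatch, fall back to the longest reusable overlap.
4 states suffice.
        0   1  
>  s0   s1  s0 
   s1   s2  s0 
   s2   s3  s0 
 * s3   s3  s3 
(> = start, * = accepting)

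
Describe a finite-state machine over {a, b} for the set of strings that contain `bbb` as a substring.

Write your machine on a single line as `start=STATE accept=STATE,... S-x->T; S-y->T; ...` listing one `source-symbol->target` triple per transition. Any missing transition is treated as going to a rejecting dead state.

start=s0; accept=s3; s0-a->s0; s0-b->s1; s1-a->s0; s1-b->s2; s2-a->s0; s2-b->s3; s3-a->s3; s3-b->s3

Track how much of `bbb` has been matched so far: state s0 is no progress, s3 is the absorbing accept state reached once `bbb` has occurred. Intermediate states record partial matches; on a mismatch, fall back to the longest reusable overlap.
With 4 states:
        a   b  
>  s0   s0  s1 
   s1   s0  s2 
   s2   s0  s3 
 * s3   s3  s3 
(> = start, * = accepting)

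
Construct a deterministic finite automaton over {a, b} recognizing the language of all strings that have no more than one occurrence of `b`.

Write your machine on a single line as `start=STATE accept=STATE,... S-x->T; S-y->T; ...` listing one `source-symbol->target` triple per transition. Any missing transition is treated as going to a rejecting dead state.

Only the number of `b`s matters, and only up to 2. Make a chain q0 → q1 → q2 advanced by each `b` (with q2 absorbing); every other symbol self-loops. The accepting set is {q0, q1}.
        a   b  
>* q0   q0  q1 
 * q1   q1  q2 
   q2   q2  q2 
(> = start, * = accepting)

start=q0; accept=q0,q1; q0-a->q0; q0-b->q1; q1-a->q1; q1-b->q2; q2-a->q2; q2-b->q2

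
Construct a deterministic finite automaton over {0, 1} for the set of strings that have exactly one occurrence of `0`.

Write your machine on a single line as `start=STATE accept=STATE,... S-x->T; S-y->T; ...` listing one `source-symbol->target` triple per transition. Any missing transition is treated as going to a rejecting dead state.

start=S0; accept=S1; S0-0->S1; S0-1->S0; S1-0->S2; S1-1->S1; S2-0->S2; S2-1->S2

Count `0`s, saturating at 2: state S0 means no `0` yet, S1 means one `0` seen, S2 means more than one. Each `0` increments (capped at S2); other symbols loop. Accept from {S1}.
With 3 states:
        0   1  
>  S0   S1  S0 
 * S1   S2  S1 
   S2   S2  S2 
(> = start, * = accepting)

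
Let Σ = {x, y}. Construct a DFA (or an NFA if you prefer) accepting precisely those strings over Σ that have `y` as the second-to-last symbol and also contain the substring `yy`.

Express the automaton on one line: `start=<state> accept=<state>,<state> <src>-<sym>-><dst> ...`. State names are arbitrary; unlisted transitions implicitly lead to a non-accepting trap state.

start=S0 accept=S6,S7 S0-x->S1 S0-y->S2 S1-x->S3 S1-y->S4 S2-x->S5 S2-y->S6 S3-x->S3 S3-y->S4 S4-x->S5 S4-y->S6 S5-x->S3 S5-y->S4 S6-x->S7 S6-y->S6 S7-x->S8 S7-y->S9 S8-x->S8 S8-y->S9 S9-x->S7 S9-y->S6

Handle the two conditions separately and then intersect. One (7 states) tracks the last 2 symbols read; the other (3 states) tracks whether and how much of `yy` has been seen. Each combined state is a pair, one component from each; accept when both components accept.
A 10-state machine:
        x   y  
>  S0   S1  S2 
   S1   S3  S4 
   S2   S5  S6 
   S3   S3  S4 
   S4   S5  S6 
   S5   S3  S4 
 * S6   S7  S6 
 * S7   S8  S9 
   S8   S8  S9 
   S9   S7  S6 
(> = start, * = accepting)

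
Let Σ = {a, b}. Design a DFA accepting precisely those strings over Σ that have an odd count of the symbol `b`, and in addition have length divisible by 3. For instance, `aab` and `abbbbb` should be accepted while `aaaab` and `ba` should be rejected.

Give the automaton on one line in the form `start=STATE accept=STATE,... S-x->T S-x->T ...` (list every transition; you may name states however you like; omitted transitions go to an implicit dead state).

start=S0 accept=S5 S0-a->S1 S0-b->S2 S1-a->S3 S1-b->S4 S2-a->S4 S2-b->S3 S3-a->S0 S3-b->S5 S4-a->S5 S4-b->S0 S5-a->S2 S5-b->S1

Run two small machines in parallel and take their product. One (2 states) tracks the count of `b`s modulo 2; the other (3 states) tracks the input length modulo 3. Each combined state is a pair, one component from each; accept when both components accept.
A 6-state machine:
        a   b  
>  S0   S1  S2 
   S1   S3  S4 
   S2   S4  S3 
   S3   S0  S5 
   S4   S5  S0 
 * S5   S2  S1 
(> = start, * = accepting)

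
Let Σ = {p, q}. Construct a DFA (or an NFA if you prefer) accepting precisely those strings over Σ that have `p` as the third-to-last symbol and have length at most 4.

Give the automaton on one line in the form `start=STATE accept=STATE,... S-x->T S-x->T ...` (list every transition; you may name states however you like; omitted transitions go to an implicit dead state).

Build one automaton per condition and run them in lockstep. One (15 states) tracks the last 3 symbols read; the other (6 states) tracks the input length, saturating at 5. Each combined state is a pair, one component from each; accept when both components accept. Equivalent product states are then merged.
        p   q  
>  s0   s1  s2 
   s1   s3  s4 
   s2   s5  s6 
   s3   s7  s7 
   s4   s8  s8 
   s5   s4  s4 
   s6   s6  s6 
 * s7   s8  s8 
 * s8   s6  s6 
(> = start, * = accepting)

start=s0 accept=s7,s8 s0-p->s1 s0-q->s2 s1-p->s3 s1-q->s4 s2-p->s5 s2-q->s6 s3-p->s7 s3-q->s7 s4-p->s8 s4-q->s8 s5-p->s4 s5-q->s4 s6-p->s6 s6-q->s6 s7-p->s8 s7-q->s8 s8-p->s6 s8-q->s6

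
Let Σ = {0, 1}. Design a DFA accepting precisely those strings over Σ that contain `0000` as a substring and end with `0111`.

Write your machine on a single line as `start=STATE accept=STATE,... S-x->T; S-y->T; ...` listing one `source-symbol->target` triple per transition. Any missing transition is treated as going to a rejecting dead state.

start=S0; accept=S7; S0-0->S1; S0-1->S0; S1-0->S2; S1-1->S0; S2-0->S3; S2-1->S0; S3-0->S4; S3-1->S0; S4-0->S4; S4-1->S5; S5-0->S4; S5-1->S6; S6-0->S4; S6-1->S7; S7-0->S4; S7-1->S8; S8-0->S4; S8-1->S8

Build one automaton per condition and run them in lockstep. One (5 states) tracks whether and how much of `0000` has been seen; the other (5 states) tracks how much of the suffix `0111` has currently been matched. Each combined state is a pair, one component from each; accept when both components accept. Equivalent product states are then merged.
9 states suffice.
        0   1  
>  S0   S1  S0 
   S1   S2  S0 
   S2   S3  S0 
   S3   S4  S0 
   S4   S4  S5 
   S5   S4  S6 
   S6   S4  S7 
 * S7   S4  S8 
   S8   S4  S8 
(> = start, * = accepting)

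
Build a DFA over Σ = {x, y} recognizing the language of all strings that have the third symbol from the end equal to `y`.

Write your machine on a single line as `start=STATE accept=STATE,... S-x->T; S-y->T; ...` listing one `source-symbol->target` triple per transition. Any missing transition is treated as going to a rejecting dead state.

Because acceptance depends on a position counted from the end, the machine has to buffer the most recent 3 symbols. Make each state the string of the last up-to-3 symbols read; on input `x` shift the window left and append `x`. Accept when the buffered window has length 3 and begins with `y`.
15 states suffice.
          x    y  
>  s0     s1   s2 
   s1     s3   s4 
   s2     s5   s6 
   s3     s7   s8 
   s4     s9  s10 
   s5    s11  s12 
   s6    s13  s14 
   s7     s7   s8 
   s8     s9  s10 
   s9    s11  s12 
   s10   s13  s14 
 * s11    s7   s8 
 * s12    s9  s10 
 * s13   s11  s12 
 * s14   s13  s14 
(> = start, * = accepting)

start=s0; accept=s11,s12,s13,s14; s0-x->s1; s0-y->s2; s1-x->s3; s1-y->s4; s2-x->s5; s2-y->s6; s3-x->s7; s3-y->s8; s4-x->s9; s4-y->s10; s5-x->s11; s5-y->s12; s6-x->s13; s6-y->s14; s7-x->s7; s7-y->s8; s8-x->s9; s8-y->s10; s9-x->s11; s9-y->s12; s10-x->s13; s10-y->s14; s11-x->s7; s11-y->s8; s12-x->s9; s12-y->s10; s13-x->s11; s13-y->s12; s14-x->s13; s14-y->s14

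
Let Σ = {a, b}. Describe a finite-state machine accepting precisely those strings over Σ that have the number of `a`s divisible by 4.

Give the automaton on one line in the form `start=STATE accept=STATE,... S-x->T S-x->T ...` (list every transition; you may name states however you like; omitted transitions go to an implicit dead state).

The only thing that matters is how many `a`s have appeared, reduced mod 4. Use one state per residue: q0 for 0, …, q3 for 3. Reading `a` moves to the next residue; anything else stays put. q0 is accepting.
4 states suffice.
        a   b  
>* q0   q1  q0 
   q1   q2  q1 
   q2   q3  q2 
   q3   q0  q3 
(> = start, * = accepting)

start=q0 accept=q0 q0-a->q1 q0-b->q0 q1-a->q2 q1-b->q1 q2-a->q3 q2-b->q2 q3-a->q0 q3-b->q3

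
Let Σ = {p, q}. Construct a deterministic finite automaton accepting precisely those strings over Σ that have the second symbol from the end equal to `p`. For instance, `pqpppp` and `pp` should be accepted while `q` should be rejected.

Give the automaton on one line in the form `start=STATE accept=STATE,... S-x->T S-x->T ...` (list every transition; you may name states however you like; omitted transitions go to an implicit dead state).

start=S0 accept=S3,S4 S0-p->S1 S0-q->S2 S1-p->S3 S1-q->S4 S2-p->S5 S2-q->S6 S3-p->S3 S3-q->S4 S4-p->S5 S4-q->S6 S5-p->S3 S5-q->S4 S6-p->S5 S6-q->S6

Because acceptance depends on a position counted from the end, the machine has to buffer the most recent 2 symbols. Make each state the string of the last up-to-2 symbols read; on input `x` shift the window left and append `x`. Accept when the buffered window has length 2 and begins with `p`.
        p   q  
>  S0   S1  S2 
   S1   S3  S4 
   S2   S5  S6 
 * S3   S3  S4 
 * S4   S5  S6 
   S5   S3  S4 
   S6   S5  S6 
(> = start, * = accepting)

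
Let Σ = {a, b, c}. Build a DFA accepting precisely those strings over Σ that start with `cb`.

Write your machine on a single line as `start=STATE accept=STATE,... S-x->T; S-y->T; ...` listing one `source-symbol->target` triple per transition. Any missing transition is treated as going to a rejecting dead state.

Check the first 2 symbols one by one: q0 through q1 record how many have matched `cb` so far; any wrong symbol goes to the dead state q3. After all 2 match we enter the accepting sink q2.
4 states suffice.
        a   b   c  
>  q0   q3  q3  q1 
   q1   q3  q2  q3 
 * q2   q2  q2  q2 
   q3   q3  q3  q3 
(> = start, * = accepting)

start=q0; accept=q2; q0-a->q3; q0-b->q3; q0-c->q1; q1-a->q3; q1-b->q2; q1-c->q3; q2-a->q2; q2-b->q2; q2-c->q2; q3-a->q3; q3-b->q3; q3-c->q3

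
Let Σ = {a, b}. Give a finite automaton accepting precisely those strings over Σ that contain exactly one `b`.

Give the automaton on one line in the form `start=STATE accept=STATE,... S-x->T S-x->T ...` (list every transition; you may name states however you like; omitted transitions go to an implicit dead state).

Count `b`s, saturating at 2: state s0 means no `b` yet, s1 means one `b` seen, s2 means more than one. Each `b` increments (capped at s2); other symbols loop. Accept from {s1}.
        a   b  
>  s0   s0  s1 
 * s1   s1  s2 
   s2   s2  s2 
(> = start, * = accepting)

start=s0 accept=s1 s0-a->s0 s0-b->s1 s1-a->s1 s1-b->s2 s2-a->s2 s2-b->s2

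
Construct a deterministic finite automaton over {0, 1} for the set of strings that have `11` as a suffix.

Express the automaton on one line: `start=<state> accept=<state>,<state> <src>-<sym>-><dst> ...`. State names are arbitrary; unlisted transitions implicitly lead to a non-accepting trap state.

start=A accept=C A-0->A A-1->B B-0->A B-1->C C-0->A C-1->C

Let each state record the length of the longest suffix of the input read so far that is also a prefix of `11`. B means the last symbol is `1`; C means the last 2 symbols are `11`. Accept only at C, where the string currently ends in `11`.
A 3-state machine:
       0  1 
>  A   A  B 
   B   A  C 
 * C   A  C 
(> = start, * = accepting)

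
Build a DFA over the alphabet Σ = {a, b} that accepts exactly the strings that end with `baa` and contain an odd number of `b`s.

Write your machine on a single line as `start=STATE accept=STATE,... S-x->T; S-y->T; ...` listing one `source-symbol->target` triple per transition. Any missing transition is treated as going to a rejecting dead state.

start=q0; accept=q4; q0-a->q0; q0-b->q1; q1-a->q2; q1-b->q3; q2-a->q4; q2-b->q3; q3-a->q5; q3-b->q1; q4-a->q6; q4-b->q3; q5-a->q7; q5-b->q1; q6-a->q6; q6-b->q3; q7-a->q0; q7-b->q1

Build one automaton per condition and run them in lockstep. One (4 states) tracks how much of the suffix `baa` has currently been matched; the other (2 states) tracks the count of `b`s modulo 2. Each combined state is a pair, one component from each; accept when both components accept.
8 states suffice.
        a   b  
>  q0   q0  q1 
   q1   q2  q3 
   q2   q4  q3 
   q3   q5  q1 
 * q4   q6  q3 
   q5   q7  q1 
   q6   q6  q3 
   q7   q0  q1 
(> = start, * = accepting)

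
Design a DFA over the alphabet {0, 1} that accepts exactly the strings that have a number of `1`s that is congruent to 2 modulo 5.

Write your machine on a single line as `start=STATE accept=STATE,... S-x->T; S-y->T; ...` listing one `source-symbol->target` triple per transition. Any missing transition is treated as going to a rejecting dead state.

start=A; accept=C; A-0->A; A-1->B; B-0->B; B-1->C; C-0->C; C-1->D; D-0->D; D-1->E; E-0->E; E-1->A

Keep the running count of `1`s modulo 5: each `1` advances along the cycle A → B → C → D → E → A while other symbols loop. Accept at C.
With 5 states:
       0  1 
>  A   A  B 
   B   B  C 
 * C   C  D 
   D   D  E 
   E   E  A 
(> = start, * = accepting)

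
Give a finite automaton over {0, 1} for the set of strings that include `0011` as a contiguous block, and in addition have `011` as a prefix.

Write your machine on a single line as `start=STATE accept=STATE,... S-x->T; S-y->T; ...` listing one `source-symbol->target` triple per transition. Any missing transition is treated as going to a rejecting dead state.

start=S0; accept=S12; S0-0->S1; S0-1->S2; S1-0->S3; S1-1->S4; S2-0->S5; S2-1->S2; S3-0->S3; S3-1->S6; S4-0->S5; S4-1->S7; S5-0->S3; S5-1->S2; S6-0->S5; S6-1->S8; S7-0->S9; S7-1->S7; S8-0->S8; S8-1->S8; S9-0->S10; S9-1->S7; S10-0->S10; S10-1->S11; S11-0->S9; S11-1->S12; S12-0->S12; S12-1->S12

Run two small machines in parallel and take their product. One (5 states) tracks whether and how much of `0011` has been seen; the other (5 states) tracks whether the input so far still matches the prefix `011`. Each combined state is a pair, one component from each; accept when both components accept.
A 13-state machine:
          0    1  
>  S0     S1   S2 
   S1     S3   S4 
   S2     S5   S2 
   S3     S3   S6 
   S4     S5   S7 
   S5     S3   S2 
   S6     S5   S8 
   S7     S9   S7 
   S8     S8   S8 
   S9    S10   S7 
   S10   S10  S11 
   S11    S9  S12 
 * S12   S12  S12 
(> = start, * = accepting)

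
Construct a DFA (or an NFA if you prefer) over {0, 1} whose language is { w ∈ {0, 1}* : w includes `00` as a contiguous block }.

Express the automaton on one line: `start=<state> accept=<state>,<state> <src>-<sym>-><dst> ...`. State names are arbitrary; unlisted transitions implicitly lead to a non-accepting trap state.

States s0..s1 record the length of the longest prefix of `00` that matches the current input suffix. Reaching s2 means `00` has been seen, and we stay there forever. Accept from s2.
With 3 states:
        0   1  
>  s0   s1  s0 
   s1   s2  s0 
 * s2   s2  s2 
(> = start, * = accepting)

start=s0 accept=s2 s0-0->s1 s0-1->s0 s1-0->s2 s1-1->s0 s2-0->s2 s2-1->s2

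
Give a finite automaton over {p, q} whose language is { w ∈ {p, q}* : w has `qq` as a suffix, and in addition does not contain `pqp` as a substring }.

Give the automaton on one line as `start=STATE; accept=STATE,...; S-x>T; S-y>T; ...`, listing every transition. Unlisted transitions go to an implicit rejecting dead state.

Handle the two conditions separately and then intersect. One (3 states) tracks how much of the suffix `qq` has currently been matched; the other (4 states) tracks partial matches of the forbidden pattern `pqp`. Each combined state is a pair, one component from each; accept when both components accept. Equivalent product states are then merged.
With 6 states:
        p   q  
>  s0   s1  s2 
   s1   s1  s3 
   s2   s1  s4 
   s3   s5  s4 
 * s4   s1  s4 
   s5   s5  s5 
(> = start, * = accepting)

start=s0; accept=s4; s0-p>s1; s0-q>s2; s1-p>s1; s1-q>s3; s2-p>s1; s2-q>s4; s3-p>s5; s3-q>s4; s4-p>s1; s4-q>s4; s5-p>s5; s5-q>s5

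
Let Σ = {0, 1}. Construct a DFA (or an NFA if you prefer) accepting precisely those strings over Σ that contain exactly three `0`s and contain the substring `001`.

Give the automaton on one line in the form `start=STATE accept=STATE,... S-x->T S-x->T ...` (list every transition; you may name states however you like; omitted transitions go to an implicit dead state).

start=q0 accept=q8 q0-0->q1 q0-1->q0 q1-0->q2 q1-1->q3 q2-0->q4 q2-1->q5 q3-0->q6 q3-1->q3 q4-0->q7 q4-1->q8 q5-0->q8 q5-1->q5 q6-0->q4 q6-1->q9 q7-0->q7 q7-1->q10 q8-0->q10 q8-1->q8 q9-0->q11 q9-1->q9 q10-0->q10 q10-1->q10 q11-0->q7 q11-1->q12 q12-0->q13 q12-1->q12 q13-0->q7 q13-1->q14 q14-0->q13 q14-1->q14

Run two small machines in parallel and take their product. The first has 5 states tracking the count of `0`s, saturating at 4; the second has 4 states tracking whether and how much of `001` has been seen. A product state is a pair (one from each), accepting exactly when both do.
          0    1  
>  q0     q1   q0 
   q1     q2   q3 
   q2     q4   q5 
   q3     q6   q3 
   q4     q7   q8 
   q5     q8   q5 
   q6     q4   q9 
   q7     q7  q10 
 * q8    q10   q8 
   q9    q11   q9 
   q10   q10  q10 
   q11    q7  q12 
   q12   q13  q12 
   q13    q7  q14 
   q14   q13  q14 
(> = start, * = accepting)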